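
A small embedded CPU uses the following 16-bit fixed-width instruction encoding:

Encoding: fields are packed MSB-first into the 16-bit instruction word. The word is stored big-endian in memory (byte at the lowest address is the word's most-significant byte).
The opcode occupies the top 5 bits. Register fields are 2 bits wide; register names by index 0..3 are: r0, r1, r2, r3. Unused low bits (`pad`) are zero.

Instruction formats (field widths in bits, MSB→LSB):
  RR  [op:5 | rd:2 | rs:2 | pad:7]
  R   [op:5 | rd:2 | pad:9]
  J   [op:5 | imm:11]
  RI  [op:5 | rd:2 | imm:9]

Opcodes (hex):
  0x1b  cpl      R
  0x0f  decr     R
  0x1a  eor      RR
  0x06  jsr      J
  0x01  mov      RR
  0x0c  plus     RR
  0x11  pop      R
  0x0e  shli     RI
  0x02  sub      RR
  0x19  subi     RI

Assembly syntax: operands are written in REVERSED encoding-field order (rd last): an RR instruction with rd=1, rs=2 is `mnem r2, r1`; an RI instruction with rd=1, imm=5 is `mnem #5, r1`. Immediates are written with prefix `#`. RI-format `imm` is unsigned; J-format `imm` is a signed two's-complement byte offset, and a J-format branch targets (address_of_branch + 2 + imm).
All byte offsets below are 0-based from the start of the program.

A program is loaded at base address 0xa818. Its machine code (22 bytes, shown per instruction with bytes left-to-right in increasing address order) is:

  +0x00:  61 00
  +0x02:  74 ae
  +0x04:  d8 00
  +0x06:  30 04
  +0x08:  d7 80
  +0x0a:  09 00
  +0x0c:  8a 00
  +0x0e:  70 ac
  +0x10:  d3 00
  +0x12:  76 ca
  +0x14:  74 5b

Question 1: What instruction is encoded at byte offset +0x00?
off 0x00: read 61 00 as big → 0x6100
  opcode bits[15:11]=0xc: plus/RR
  rd@[10:9]=0x0 ⇒ r0
  rs@[8:7]=0x2 ⇒ r2

plus r2, r0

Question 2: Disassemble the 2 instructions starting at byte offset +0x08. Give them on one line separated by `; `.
@+08  big-endian(d7 80) = 0xd780
  opcode bits[15:11]=0x1a: eor/RR
  rd: (w>>9)&0x3=0x3 → r3
  rs: (w>>7)&0x3=0x3 → r3
@+0a  big-endian(09 00) = 0x0900
  opcode bits[15:11]=0x1: mov/RR
  rd: (w>>9)&0x3=0x0 → r0
  rs: (w>>7)&0x3=0x2 → r2

eor r3, r3; mov r2, r0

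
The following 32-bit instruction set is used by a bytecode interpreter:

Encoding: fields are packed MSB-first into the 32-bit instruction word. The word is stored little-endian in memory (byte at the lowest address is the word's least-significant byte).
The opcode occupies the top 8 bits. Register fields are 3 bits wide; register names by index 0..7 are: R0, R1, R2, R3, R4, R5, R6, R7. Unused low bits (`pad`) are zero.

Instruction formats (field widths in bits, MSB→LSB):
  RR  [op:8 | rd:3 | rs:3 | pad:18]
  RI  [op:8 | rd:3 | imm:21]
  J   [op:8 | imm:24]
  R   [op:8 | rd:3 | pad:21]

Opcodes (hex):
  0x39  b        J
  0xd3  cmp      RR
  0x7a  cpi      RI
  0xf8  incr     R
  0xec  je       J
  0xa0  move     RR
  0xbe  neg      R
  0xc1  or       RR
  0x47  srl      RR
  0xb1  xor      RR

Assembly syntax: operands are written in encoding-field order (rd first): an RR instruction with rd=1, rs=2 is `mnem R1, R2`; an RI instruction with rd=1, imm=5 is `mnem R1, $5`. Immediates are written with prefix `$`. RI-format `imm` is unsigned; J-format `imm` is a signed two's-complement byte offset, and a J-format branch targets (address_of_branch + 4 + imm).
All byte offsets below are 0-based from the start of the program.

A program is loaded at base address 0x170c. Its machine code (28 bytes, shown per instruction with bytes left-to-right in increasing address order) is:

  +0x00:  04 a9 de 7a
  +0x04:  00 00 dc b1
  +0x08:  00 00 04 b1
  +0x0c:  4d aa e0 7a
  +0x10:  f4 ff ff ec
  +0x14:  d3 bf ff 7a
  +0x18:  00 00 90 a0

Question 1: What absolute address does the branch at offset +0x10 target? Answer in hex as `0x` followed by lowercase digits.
+0x10: f4 ff ff ec ⇒ word 0xecfffff4 (little)
  op=0xecfffff4>>24=0xec ⇒ je (J)
  imm: (w>>0)&0xffffff=0xfffff4 (s24→-12) → $-12
  target = base 0x170c + off 0x10 + 4 + imm -12 = 0x1714

0x1714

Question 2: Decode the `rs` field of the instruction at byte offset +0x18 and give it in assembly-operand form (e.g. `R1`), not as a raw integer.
off 0x18: read 00 00 90 a0 as little → 0xa0900000
  top 8b → 0xa0 → move [RR]
  rd: (w>>21)&0x7=0x4 → R4
  rs: (w>>18)&0x7=0x4 → R4

R4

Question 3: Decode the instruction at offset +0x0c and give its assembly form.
cpi R7, $43597

+0x0c: 4d aa e0 7a ⇒ word 0x7ae0aa4d (little)
  opcode bits[31:24]=0x7a: cpi/RI
  rd: (w>>21)&0x7=0x7 → R7
  imm: (w>>0)&0x1fffff=0xaa4d → $43597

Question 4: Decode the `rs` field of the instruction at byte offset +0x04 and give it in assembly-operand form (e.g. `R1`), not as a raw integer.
R7

+0x04: 00 00 dc b1 ⇒ word 0xb1dc0000 (little)
  top 8b → 0xb1 → xor [RR]
  rd@[23:21]=0x6 ⇒ R6
  rs@[20:18]=0x7 ⇒ R7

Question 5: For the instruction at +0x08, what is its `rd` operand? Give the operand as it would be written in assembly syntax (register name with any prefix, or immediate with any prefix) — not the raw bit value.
R0

@+08  little-endian(00 00 04 b1) = 0xb1040000
  op=0xb1040000>>24=0xb1 ⇒ xor (RR)
  [23:21] rd=0 = R0
  [20:18] rs=1 = R1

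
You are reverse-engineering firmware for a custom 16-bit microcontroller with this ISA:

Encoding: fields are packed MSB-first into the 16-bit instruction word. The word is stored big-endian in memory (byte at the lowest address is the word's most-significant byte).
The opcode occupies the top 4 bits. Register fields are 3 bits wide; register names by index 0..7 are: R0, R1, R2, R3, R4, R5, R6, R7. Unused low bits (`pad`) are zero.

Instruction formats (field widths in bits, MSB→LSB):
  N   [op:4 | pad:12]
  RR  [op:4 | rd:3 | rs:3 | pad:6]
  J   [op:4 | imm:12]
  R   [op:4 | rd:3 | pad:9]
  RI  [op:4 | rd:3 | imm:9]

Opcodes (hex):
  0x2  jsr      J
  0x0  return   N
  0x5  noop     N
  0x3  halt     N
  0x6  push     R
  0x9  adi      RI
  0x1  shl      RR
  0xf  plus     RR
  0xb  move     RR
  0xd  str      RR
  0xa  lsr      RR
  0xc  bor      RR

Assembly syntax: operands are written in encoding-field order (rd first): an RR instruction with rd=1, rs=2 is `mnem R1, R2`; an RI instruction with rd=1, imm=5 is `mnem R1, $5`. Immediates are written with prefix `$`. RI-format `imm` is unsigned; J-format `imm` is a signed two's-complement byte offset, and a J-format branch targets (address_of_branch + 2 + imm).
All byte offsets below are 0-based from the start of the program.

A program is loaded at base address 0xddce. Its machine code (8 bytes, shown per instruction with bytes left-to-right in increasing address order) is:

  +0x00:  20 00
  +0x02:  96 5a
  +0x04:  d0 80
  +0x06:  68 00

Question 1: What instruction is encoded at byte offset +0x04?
+0x04: d0 80 ⇒ word 0xd080 (big)
  top 4b → 0xd → str [RR]
  rd@[11:9]=0x0 ⇒ R0
  rs@[8:6]=0x2 ⇒ R2

str R0, R2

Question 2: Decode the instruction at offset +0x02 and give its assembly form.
adi R3, $90

@+02  big-endian(96 5a) = 0x965a
  top 4b → 0x9 → adi [RI]
  [11:9] rd=3 = R3
  [8:0] imm=90 = $90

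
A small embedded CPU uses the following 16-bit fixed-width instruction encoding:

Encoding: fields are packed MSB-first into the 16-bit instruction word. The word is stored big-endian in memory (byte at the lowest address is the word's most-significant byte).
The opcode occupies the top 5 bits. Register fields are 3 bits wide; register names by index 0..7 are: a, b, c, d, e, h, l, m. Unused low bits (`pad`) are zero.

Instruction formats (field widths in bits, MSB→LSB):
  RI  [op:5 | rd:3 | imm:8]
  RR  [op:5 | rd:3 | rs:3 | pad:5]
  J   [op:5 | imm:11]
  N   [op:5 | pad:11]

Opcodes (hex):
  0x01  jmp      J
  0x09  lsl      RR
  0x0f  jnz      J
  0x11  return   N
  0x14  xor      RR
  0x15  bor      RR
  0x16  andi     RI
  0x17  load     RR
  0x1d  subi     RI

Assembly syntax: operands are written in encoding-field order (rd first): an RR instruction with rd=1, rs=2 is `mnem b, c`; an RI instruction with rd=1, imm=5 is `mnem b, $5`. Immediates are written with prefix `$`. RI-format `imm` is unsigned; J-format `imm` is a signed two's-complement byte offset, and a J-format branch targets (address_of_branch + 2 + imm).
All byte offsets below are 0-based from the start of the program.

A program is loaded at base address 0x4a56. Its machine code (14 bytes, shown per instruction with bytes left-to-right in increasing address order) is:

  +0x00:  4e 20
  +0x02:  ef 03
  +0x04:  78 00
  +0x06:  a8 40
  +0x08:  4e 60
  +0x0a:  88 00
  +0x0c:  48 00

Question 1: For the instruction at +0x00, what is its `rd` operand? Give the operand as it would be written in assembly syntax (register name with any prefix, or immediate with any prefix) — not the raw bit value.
+0x00: 4e 20 ⇒ word 0x4e20 (big)
  opcode bits[15:11]=0x9: lsl/RR
  rd@[10:8]=0x6 ⇒ l
  rs@[7:5]=0x1 ⇒ b

l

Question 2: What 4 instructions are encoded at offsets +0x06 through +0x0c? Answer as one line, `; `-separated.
off 0x06: read a8 40 as big → 0xa840
  top 5b → 0x15 → bor [RR]
  rd: (w>>8)&0x7=0x0 → a
  rs: (w>>5)&0x7=0x2 → c
off 0x08: read 4e 60 as big → 0x4e60
  top 5b → 0x9 → lsl [RR]
  rd: (w>>8)&0x7=0x6 → l
  rs: (w>>5)&0x7=0x3 → d
off 0x0a: read 88 00 as big → 0x8800
  top 5b → 0x11 → return [N]
off 0x0c: read 48 00 as big → 0x4800
  top 5b → 0x9 → lsl [RR]
  rd: (w>>8)&0x7=0x0 → a
  rs: (w>>5)&0x7=0x0 → a

bor a, c; lsl l, d; return; lsl a, a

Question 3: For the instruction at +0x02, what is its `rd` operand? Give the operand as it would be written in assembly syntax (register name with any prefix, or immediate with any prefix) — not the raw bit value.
m

+0x02: ef 03 ⇒ word 0xef03 (big)
  op=0xef03>>11=0x1d ⇒ subi (RI)
  rd: (w>>8)&0x7=0x7 → m
  imm: (w>>0)&0xff=0x3 → $3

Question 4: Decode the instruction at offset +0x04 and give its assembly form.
jnz $0

[04] 78 00 → 0x7800
  op=0x7800>>11=0xf ⇒ jnz (J)
  imm@[10:0]=0x0 ⇒ $0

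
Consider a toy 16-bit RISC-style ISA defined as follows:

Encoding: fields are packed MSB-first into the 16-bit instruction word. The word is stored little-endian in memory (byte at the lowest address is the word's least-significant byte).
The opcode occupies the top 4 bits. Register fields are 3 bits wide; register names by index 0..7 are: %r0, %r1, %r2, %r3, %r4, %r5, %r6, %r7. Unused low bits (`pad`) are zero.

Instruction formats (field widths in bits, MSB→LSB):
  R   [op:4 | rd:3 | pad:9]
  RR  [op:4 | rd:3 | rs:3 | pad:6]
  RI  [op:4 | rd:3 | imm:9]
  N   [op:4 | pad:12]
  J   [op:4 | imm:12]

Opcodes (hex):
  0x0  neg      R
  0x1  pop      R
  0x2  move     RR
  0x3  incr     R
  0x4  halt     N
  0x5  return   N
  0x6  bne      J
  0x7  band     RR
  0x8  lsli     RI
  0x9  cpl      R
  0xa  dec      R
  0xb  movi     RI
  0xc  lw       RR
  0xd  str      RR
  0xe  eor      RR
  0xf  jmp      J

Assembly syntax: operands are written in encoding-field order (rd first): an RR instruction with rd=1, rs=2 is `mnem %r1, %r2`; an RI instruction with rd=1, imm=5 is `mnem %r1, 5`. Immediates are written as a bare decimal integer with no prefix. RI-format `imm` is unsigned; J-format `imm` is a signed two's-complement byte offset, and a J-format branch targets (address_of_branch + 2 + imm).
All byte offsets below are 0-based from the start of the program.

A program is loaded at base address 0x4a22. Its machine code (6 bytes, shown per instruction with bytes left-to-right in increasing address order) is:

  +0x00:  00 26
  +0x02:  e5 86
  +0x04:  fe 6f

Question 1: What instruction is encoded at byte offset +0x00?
@+00  little-endian(00 26) = 0x2600
  op=0x2600>>12=0x2 ⇒ move (RR)
  rd@[11:9]=0x3 ⇒ %r3
  rs@[8:6]=0x0 ⇒ %r0

move %r3, %r0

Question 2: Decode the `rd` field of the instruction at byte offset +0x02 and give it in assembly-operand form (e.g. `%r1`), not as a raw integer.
%r3

[02] e5 86 → 0x86e5
  op=0x86e5>>12=0x8 ⇒ lsli (RI)
  [11:9] rd=3 = %r3
  [8:0] imm=229 = 229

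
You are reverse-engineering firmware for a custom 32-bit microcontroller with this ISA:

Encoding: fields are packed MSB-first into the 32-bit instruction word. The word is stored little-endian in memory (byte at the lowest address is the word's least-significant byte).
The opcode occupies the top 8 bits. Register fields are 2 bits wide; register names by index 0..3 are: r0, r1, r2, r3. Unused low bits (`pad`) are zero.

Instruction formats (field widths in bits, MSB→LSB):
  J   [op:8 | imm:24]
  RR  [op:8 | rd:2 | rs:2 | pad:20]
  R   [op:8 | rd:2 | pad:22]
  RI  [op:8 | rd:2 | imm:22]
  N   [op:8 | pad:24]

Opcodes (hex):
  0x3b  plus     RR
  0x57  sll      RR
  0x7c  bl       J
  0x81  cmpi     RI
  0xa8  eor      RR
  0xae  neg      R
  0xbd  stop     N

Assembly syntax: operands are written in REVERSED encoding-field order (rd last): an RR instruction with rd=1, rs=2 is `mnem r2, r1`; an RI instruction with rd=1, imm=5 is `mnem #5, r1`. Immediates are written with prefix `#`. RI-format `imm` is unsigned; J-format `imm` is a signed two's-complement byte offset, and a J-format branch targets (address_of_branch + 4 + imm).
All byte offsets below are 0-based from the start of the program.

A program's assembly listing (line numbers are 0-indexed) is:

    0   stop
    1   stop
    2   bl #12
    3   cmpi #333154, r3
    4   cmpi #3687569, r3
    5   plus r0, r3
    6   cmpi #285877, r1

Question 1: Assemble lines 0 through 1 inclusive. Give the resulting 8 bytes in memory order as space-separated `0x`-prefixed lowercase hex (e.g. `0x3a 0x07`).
0. stop fields op=0xbd:8|pad=0:24 → word bd000000h → 00 00 00 bd
1. stop fields op=0xbd:8|pad=0:24 → word bd000000h → 00 00 00 bd

0x00 0x00 0x00 0xbd 0x00 0x00 0x00 0xbd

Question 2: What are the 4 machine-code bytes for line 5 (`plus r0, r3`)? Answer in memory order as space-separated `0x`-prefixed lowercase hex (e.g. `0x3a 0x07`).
0x00 0x00 0xc0 0x3b

line 5 (plus): pack op=0x3b:8|rd=3:2|rs=0:2|pad=0:20 = 0x3bc00000; little→ 00 00 c0 3b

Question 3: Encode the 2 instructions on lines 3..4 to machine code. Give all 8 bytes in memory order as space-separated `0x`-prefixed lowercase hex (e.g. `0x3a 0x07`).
0x62 0x15 0xc5 0x81 0x91 0x44 0xf8 0x81

line 3 (cmpi): pack op=0x81:8|rd=3:2|imm=333154:22 = 0x81c51562; little→ 62 15 c5 81
line 4 (cmpi): pack op=0x81:8|rd=3:2|imm=3687569:22 = 0x81f84491; little→ 91 44 f8 81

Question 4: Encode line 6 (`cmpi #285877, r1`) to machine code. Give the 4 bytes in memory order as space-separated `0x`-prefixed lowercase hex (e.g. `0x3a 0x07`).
6. cmpi fields op=0x81:8|rd=1:2|imm=285877:22 → word 81445cb5h → b5 5c 44 81

0xb5 0x5c 0x44 0x81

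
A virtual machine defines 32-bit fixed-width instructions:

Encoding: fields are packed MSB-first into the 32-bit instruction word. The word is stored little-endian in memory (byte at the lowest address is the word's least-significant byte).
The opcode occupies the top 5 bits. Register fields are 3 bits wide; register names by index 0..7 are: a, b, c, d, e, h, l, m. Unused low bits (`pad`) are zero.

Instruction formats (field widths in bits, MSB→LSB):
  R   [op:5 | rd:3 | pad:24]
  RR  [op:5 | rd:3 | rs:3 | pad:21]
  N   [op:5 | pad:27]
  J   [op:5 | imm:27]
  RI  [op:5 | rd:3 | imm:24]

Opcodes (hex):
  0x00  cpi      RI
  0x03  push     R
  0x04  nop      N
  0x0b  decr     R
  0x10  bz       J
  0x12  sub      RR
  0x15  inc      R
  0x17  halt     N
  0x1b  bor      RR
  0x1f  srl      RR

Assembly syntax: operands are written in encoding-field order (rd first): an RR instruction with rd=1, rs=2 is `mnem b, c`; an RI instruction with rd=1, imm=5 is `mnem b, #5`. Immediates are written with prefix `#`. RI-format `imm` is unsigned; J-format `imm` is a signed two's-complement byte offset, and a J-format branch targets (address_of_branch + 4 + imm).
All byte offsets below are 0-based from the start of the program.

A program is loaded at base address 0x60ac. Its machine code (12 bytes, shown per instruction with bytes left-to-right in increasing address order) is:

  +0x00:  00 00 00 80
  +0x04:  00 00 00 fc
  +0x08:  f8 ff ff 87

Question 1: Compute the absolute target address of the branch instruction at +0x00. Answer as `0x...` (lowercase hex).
0x60b0

+0x00: 00 00 00 80 ⇒ word 0x80000000 (little)
  op=0x80000000>>27=0x10 ⇒ bz (J)
  [26:0] imm=0 = #0
  target = base 0x60ac + off 0x00 + 4 + imm 0 = 0x60b0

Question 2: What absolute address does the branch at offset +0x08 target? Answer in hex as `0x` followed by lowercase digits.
off 0x08: read f8 ff ff 87 as little → 0x87fffff8
  opcode bits[31:27]=0x10: bz/J
  [26:0] imm=134217720 (s27→-8) = #-8
  target = base 0x60ac + off 0x08 + 4 + imm -8 = 0x60b0

0x60b0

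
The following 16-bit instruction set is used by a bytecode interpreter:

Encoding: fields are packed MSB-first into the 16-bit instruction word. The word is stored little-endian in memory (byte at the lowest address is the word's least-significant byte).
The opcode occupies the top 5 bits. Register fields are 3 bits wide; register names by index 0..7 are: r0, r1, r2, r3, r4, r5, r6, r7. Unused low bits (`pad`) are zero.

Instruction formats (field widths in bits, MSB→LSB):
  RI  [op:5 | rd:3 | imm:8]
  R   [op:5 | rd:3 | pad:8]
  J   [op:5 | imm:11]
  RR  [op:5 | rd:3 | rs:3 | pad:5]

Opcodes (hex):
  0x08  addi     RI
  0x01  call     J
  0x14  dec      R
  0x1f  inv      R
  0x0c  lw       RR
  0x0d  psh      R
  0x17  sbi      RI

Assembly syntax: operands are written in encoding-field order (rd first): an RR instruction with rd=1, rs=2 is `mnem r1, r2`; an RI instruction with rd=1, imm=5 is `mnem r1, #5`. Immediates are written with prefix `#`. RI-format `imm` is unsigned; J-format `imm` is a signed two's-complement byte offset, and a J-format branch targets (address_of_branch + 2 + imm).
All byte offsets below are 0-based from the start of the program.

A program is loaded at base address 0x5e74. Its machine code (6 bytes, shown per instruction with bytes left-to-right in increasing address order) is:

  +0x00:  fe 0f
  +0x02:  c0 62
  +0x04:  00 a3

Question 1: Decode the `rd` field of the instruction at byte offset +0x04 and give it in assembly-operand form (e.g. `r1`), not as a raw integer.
[04] 00 a3 → 0xa300
  top 5b → 0x14 → dec [R]
  [10:8] rd=3 = r3

r3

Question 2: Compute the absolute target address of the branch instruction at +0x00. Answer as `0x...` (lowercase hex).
0x5e74

[00] fe 0f → 0x0ffe
  top 5b → 0x1 → call [J]
  imm: (w>>0)&0x7ff=0x7fe (s11→-2) → #-2
  target = base 0x5e74 + off 0x00 + 2 + imm -2 = 0x5e74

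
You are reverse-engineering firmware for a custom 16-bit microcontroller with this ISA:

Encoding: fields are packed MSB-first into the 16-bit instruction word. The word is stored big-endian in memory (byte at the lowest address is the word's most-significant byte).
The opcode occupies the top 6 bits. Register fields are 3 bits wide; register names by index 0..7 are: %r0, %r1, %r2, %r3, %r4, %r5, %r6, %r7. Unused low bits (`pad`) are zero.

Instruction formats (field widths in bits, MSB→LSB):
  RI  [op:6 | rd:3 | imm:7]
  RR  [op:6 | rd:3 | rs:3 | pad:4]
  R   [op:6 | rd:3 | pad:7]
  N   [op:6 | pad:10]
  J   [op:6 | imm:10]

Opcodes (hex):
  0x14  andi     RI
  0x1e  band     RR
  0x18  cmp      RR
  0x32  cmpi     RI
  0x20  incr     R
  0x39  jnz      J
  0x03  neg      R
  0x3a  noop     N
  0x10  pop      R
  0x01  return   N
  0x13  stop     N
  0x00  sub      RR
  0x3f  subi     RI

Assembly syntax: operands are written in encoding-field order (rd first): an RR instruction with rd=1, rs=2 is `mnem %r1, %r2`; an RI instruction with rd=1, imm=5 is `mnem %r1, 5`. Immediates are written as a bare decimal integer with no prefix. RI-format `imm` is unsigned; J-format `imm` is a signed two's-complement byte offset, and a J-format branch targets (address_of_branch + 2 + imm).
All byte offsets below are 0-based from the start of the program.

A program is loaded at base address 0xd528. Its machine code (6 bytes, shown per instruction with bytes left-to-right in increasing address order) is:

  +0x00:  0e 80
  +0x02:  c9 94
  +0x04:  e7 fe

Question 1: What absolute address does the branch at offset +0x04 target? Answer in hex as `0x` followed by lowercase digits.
0xd52c

[04] e7 fe → 0xe7fe
  top 6b → 0x39 → jnz [J]
  imm@[9:0]=0x3fe (s10→-2) ⇒ -2
  target = base 0xd528 + off 0x04 + 2 + imm -2 = 0xd52c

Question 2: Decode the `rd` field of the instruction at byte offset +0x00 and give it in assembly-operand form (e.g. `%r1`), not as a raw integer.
off 0x00: read 0e 80 as big → 0x0e80
  top 6b → 0x3 → neg [R]
  rd@[9:7]=0x5 ⇒ %r5

%r5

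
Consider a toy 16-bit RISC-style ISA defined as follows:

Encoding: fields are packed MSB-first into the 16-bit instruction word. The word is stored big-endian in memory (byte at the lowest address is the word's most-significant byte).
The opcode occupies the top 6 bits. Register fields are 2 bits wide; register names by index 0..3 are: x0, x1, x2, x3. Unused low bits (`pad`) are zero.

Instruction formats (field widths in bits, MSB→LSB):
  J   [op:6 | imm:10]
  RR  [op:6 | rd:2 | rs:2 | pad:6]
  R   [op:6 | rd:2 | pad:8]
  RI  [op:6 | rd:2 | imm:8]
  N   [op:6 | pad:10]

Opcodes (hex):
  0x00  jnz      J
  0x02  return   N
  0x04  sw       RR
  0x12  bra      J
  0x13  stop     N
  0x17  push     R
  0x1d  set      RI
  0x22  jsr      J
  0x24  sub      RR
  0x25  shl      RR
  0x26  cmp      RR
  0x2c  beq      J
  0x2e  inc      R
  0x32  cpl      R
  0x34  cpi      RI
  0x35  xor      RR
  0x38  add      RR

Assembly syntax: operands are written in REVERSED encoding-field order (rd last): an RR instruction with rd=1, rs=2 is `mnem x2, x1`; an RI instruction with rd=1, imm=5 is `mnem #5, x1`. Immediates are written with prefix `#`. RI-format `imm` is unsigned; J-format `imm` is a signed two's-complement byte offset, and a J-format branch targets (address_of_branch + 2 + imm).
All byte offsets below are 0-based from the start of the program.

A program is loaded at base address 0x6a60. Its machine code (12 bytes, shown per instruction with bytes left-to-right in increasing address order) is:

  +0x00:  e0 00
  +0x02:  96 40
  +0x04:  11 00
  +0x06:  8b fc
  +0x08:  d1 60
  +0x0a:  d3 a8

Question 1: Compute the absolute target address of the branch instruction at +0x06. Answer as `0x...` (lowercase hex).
off 0x06: read 8b fc as big → 0x8bfc
  opcode bits[15:10]=0x22: jsr/J
  [9:0] imm=1020 (s10→-4) = #-4
  target = base 0x6a60 + off 0x06 + 2 + imm -4 = 0x6a64

0x6a64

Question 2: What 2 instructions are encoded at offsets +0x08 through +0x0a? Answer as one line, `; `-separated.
off 0x08: read d1 60 as big → 0xd160
  top 6b → 0x34 → cpi [RI]
  rd@[9:8]=0x1 ⇒ x1
  imm@[7:0]=0x60 ⇒ #96
off 0x0a: read d3 a8 as big → 0xd3a8
  top 6b → 0x34 → cpi [RI]
  rd@[9:8]=0x3 ⇒ x3
  imm@[7:0]=0xa8 ⇒ #168

cpi #96, x1; cpi #168, x3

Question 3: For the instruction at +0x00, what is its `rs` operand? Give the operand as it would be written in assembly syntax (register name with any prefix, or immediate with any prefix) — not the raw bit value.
x0

@+00  big-endian(e0 00) = 0xe000
  op=0xe000>>10=0x38 ⇒ add (RR)
  [9:8] rd=0 = x0
  [7:6] rs=0 = x0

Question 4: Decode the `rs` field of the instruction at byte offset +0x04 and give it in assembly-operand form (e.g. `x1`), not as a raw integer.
x0

[04] 11 00 → 0x1100
  op=0x1100>>10=0x4 ⇒ sw (RR)
  rd@[9:8]=0x1 ⇒ x1
  rs@[7:6]=0x0 ⇒ x0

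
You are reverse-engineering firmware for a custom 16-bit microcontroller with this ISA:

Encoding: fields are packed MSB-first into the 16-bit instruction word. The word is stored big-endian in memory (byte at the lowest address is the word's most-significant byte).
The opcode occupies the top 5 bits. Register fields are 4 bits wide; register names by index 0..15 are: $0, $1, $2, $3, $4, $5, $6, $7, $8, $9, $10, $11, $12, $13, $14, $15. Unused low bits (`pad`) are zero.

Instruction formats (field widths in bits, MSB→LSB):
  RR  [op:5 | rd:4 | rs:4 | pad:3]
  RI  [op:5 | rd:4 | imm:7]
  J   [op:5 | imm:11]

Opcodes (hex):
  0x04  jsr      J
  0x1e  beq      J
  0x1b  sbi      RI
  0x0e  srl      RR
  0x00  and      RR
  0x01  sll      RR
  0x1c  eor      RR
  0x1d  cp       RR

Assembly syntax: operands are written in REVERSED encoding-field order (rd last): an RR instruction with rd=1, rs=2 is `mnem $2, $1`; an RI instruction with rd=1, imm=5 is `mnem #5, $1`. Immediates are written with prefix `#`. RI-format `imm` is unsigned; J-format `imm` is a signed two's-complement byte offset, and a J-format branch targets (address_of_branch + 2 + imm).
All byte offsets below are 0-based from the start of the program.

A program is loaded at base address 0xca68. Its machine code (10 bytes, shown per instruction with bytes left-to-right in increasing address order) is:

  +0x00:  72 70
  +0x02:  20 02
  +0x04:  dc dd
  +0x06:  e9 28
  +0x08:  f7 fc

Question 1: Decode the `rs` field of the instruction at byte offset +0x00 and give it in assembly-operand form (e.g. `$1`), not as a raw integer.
[00] 72 70 → 0x7270
  op=0x7270>>11=0xe ⇒ srl (RR)
  rd@[10:7]=0x4 ⇒ $4
  rs@[6:3]=0xe ⇒ $14

$14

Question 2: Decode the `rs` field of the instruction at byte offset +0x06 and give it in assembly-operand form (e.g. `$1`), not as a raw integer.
$5

off 0x06: read e9 28 as big → 0xe928
  op=0xe928>>11=0x1d ⇒ cp (RR)
  rd@[10:7]=0x2 ⇒ $2
  rs@[6:3]=0x5 ⇒ $5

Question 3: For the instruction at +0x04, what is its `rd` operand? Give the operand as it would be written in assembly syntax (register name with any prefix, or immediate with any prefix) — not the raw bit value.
+0x04: dc dd ⇒ word 0xdcdd (big)
  opcode bits[15:11]=0x1b: sbi/RI
  rd@[10:7]=0x9 ⇒ $9
  imm@[6:0]=0x5d ⇒ #93

$9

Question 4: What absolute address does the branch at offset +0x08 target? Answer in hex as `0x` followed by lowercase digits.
[08] f7 fc → 0xf7fc
  opcode bits[15:11]=0x1e: beq/J
  imm@[10:0]=0x7fc (s11→-4) ⇒ #-4
  target = base 0xca68 + off 0x08 + 2 + imm -4 = 0xca6e

0xca6e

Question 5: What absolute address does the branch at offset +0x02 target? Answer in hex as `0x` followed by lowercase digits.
0xca6e

@+02  big-endian(20 02) = 0x2002
  top 5b → 0x4 → jsr [J]
  imm: (w>>0)&0x7ff=0x2 → #2
  target = base 0xca68 + off 0x02 + 2 + imm 2 = 0xca6e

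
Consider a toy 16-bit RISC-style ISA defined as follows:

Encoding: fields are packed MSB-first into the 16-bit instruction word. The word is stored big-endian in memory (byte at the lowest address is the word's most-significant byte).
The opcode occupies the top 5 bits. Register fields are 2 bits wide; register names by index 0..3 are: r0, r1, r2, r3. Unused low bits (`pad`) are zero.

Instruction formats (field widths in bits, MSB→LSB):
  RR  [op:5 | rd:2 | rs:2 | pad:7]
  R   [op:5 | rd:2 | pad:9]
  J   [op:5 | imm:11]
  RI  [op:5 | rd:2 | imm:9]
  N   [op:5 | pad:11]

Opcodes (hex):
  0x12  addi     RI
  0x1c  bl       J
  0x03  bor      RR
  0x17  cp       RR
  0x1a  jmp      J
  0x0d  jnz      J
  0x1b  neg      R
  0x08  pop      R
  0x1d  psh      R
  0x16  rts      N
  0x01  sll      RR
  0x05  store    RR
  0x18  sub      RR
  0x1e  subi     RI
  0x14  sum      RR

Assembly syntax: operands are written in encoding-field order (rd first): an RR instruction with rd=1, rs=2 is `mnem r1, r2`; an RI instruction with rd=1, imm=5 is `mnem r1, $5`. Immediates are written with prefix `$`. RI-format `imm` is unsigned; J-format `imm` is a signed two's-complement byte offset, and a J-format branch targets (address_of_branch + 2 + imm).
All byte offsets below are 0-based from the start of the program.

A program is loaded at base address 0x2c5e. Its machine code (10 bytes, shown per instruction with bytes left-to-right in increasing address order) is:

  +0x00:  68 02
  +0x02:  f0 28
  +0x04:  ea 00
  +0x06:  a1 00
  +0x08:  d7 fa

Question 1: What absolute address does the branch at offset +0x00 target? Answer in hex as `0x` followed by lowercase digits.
+0x00: 68 02 ⇒ word 0x6802 (big)
  opcode bits[15:11]=0xd: jnz/J
  imm: (w>>0)&0x7ff=0x2 → $2
  target = base 0x2c5e + off 0x00 + 2 + imm 2 = 0x2c62

0x2c62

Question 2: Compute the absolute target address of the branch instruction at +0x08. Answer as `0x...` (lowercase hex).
@+08  big-endian(d7 fa) = 0xd7fa
  top 5b → 0x1a → jmp [J]
  imm@[10:0]=0x7fa (s11→-6) ⇒ $-6
  target = base 0x2c5e + off 0x08 + 2 + imm -6 = 0x2c62

0x2c62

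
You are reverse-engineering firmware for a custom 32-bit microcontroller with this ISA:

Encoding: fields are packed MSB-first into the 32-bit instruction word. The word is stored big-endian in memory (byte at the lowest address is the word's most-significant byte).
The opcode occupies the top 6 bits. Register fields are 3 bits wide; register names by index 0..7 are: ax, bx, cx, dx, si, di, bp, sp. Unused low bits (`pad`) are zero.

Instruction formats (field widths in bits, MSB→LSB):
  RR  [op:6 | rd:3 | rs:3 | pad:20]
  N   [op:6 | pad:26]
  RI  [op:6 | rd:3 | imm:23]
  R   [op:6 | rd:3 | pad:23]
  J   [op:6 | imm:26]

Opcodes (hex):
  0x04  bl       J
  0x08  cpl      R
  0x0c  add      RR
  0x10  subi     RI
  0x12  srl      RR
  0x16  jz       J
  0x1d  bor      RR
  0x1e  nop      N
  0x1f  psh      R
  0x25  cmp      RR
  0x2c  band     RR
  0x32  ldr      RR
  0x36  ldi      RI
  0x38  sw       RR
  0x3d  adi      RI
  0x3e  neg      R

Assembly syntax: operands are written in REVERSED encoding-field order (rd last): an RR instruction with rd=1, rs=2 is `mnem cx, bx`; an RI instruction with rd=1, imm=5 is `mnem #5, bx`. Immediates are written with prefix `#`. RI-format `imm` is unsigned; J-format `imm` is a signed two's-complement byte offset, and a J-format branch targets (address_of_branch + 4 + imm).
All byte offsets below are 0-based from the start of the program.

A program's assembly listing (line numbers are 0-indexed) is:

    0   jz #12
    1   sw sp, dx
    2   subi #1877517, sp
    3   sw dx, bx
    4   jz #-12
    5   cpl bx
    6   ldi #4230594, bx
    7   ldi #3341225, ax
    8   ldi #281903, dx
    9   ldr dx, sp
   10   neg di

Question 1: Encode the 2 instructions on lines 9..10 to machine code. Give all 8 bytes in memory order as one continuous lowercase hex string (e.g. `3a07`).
cbb00000fa800000

line 9 (ldr): pack op=0x32:6|rd=7:3|rs=3:3|pad=0:20 = 0xcbb00000; big→ cb b0 00 00
line 10 (neg): pack op=0x3e:6|rd=5:3|pad=0:23 = 0xfa800000; big→ fa 80 00 00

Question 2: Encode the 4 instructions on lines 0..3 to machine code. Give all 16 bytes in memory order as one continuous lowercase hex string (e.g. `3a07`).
line 0 (jz): pack op=0x16:6|imm=12:26 = 0x5800000c; big→ 58 00 00 0c
line 1 (sw): pack op=0x38:6|rd=3:3|rs=7:3|pad=0:20 = 0xe1f00000; big→ e1 f0 00 00
line 2 (subi): pack op=0x10:6|rd=7:3|imm=1877517:23 = 0x439ca60d; big→ 43 9c a6 0d
line 3 (sw): pack op=0x38:6|rd=1:3|rs=3:3|pad=0:20 = 0xe0b00000; big→ e0 b0 00 00

5800000ce1f00000439ca60de0b00000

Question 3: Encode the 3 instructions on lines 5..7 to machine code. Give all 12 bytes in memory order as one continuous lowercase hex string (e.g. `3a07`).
L5: cpl op=0x8:6|rd=1:3|pad=0:23 ⇒ 0x20800000 ⇒ big 20 80 00 00
L6: ldi op=0x36:6|rd=1:3|imm=4230594:23 ⇒ 0xd8c08dc2 ⇒ big d8 c0 8d c2
L7: ldi op=0x36:6|rd=0:3|imm=3341225:23 ⇒ 0xd832fba9 ⇒ big d8 32 fb a9

20800000d8c08dc2d832fba9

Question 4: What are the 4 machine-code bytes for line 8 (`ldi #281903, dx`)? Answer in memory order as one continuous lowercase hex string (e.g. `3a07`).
d9844d2f

L8: ldi op=0x36:6|rd=3:3|imm=281903:23 ⇒ 0xd9844d2f ⇒ big d9 84 4d 2f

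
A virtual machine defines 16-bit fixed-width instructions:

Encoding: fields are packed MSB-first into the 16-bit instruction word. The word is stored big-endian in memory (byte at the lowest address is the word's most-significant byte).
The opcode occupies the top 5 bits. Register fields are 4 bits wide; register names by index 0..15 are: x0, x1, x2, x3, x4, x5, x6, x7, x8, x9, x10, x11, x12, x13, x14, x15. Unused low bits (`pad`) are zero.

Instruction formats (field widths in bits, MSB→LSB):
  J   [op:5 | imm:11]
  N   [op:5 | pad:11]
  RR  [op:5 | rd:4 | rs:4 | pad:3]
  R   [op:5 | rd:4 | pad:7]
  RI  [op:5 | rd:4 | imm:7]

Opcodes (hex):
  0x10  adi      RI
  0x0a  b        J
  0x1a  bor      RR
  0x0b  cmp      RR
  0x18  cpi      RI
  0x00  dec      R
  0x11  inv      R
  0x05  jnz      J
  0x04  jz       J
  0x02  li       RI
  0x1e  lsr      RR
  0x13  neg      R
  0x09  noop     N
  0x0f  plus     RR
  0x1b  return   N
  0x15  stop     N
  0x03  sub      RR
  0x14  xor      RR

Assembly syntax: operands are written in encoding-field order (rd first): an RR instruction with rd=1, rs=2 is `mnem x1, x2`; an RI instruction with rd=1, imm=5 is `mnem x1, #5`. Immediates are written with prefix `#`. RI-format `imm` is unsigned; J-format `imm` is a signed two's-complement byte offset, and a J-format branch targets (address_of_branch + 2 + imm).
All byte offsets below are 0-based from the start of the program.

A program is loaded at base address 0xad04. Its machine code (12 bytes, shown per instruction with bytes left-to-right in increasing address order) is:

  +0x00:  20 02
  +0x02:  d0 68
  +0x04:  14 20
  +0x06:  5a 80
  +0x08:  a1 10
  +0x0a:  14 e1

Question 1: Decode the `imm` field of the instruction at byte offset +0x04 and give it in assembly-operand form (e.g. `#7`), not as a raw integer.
[04] 14 20 → 0x1420
  op=0x1420>>11=0x2 ⇒ li (RI)
  [10:7] rd=8 = x8
  [6:0] imm=32 = #32

#32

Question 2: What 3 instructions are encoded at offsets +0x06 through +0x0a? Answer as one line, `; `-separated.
cmp x5, x0; xor x2, x2; li x9, #97

+0x06: 5a 80 ⇒ word 0x5a80 (big)
  opcode bits[15:11]=0xb: cmp/RR
  rd@[10:7]=0x5 ⇒ x5
  rs@[6:3]=0x0 ⇒ x0
+0x08: a1 10 ⇒ word 0xa110 (big)
  opcode bits[15:11]=0x14: xor/RR
  rd@[10:7]=0x2 ⇒ x2
  rs@[6:3]=0x2 ⇒ x2
+0x0a: 14 e1 ⇒ word 0x14e1 (big)
  opcode bits[15:11]=0x2: li/RI
  rd@[10:7]=0x9 ⇒ x9
  imm@[6:0]=0x61 ⇒ #97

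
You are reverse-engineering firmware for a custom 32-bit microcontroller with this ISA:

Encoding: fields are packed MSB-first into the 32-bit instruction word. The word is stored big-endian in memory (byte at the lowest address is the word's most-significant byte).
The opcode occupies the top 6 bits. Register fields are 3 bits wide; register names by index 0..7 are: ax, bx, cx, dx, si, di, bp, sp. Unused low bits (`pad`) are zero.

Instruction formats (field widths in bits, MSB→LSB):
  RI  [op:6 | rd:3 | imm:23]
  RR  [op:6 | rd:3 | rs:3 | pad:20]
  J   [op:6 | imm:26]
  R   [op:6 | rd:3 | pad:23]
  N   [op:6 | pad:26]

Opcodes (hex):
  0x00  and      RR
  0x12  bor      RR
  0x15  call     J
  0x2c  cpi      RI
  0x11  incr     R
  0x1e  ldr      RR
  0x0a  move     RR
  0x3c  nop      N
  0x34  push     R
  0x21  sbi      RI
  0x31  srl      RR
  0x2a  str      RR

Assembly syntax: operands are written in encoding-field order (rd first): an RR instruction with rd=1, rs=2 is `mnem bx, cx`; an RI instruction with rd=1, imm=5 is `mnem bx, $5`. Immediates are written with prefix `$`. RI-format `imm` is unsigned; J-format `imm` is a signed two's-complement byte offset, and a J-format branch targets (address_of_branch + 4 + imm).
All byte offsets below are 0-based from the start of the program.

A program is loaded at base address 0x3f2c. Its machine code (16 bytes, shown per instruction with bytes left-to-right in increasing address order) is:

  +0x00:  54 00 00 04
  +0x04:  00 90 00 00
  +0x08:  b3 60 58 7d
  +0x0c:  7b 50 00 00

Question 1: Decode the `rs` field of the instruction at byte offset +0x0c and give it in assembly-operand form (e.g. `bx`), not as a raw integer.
[0c] 7b 50 00 00 → 0x7b500000
  top 6b → 0x1e → ldr [RR]
  rd@[25:23]=0x6 ⇒ bp
  rs@[22:20]=0x5 ⇒ di

di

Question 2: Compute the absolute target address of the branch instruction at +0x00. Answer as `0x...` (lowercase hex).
[00] 54 00 00 04 → 0x54000004
  op=0x54000004>>26=0x15 ⇒ call (J)
  imm: (w>>0)&0x3ffffff=0x4 → $4
  target = base 0x3f2c + off 0x00 + 4 + imm 4 = 0x3f34

0x3f34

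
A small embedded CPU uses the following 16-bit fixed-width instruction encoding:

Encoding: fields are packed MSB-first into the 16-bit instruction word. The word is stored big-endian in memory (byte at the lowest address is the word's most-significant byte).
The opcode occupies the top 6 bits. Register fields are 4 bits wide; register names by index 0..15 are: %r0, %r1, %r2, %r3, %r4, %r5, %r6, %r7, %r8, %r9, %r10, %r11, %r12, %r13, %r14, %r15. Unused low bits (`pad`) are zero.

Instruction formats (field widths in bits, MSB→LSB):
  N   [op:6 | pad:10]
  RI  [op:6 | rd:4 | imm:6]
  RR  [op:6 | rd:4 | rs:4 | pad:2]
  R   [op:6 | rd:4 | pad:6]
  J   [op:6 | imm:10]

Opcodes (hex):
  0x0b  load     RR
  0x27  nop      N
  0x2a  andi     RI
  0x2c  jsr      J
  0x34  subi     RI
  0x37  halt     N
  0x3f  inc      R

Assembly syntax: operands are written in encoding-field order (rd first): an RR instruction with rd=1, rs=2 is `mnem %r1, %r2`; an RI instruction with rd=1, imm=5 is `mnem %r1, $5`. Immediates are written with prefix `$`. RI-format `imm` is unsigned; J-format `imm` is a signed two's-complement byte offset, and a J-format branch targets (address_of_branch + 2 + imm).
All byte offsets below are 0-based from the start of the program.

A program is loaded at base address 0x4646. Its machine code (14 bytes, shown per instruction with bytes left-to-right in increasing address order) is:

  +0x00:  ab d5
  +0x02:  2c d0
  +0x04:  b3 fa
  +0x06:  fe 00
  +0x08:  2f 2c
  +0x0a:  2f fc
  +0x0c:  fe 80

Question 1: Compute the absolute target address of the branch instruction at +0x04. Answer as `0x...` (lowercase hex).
0x4646

@+04  big-endian(b3 fa) = 0xb3fa
  op=0xb3fa>>10=0x2c ⇒ jsr (J)
  imm: (w>>0)&0x3ff=0x3fa (s10→-6) → $-6
  target = base 0x4646 + off 0x04 + 2 + imm -6 = 0x4646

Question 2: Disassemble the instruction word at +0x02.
@+02  big-endian(2c d0) = 0x2cd0
  top 6b → 0xb → load [RR]
  rd: (w>>6)&0xf=0x3 → %r3
  rs: (w>>2)&0xf=0x4 → %r4

load %r3, %r4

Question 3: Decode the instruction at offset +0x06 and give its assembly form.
@+06  big-endian(fe 00) = 0xfe00
  opcode bits[15:10]=0x3f: inc/R
  rd@[9:6]=0x8 ⇒ %r8

inc %r8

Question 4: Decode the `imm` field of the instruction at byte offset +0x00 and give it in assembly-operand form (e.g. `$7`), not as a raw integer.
@+00  big-endian(ab d5) = 0xabd5
  opcode bits[15:10]=0x2a: andi/RI
  [9:6] rd=15 = %r15
  [5:0] imm=21 = $21

$21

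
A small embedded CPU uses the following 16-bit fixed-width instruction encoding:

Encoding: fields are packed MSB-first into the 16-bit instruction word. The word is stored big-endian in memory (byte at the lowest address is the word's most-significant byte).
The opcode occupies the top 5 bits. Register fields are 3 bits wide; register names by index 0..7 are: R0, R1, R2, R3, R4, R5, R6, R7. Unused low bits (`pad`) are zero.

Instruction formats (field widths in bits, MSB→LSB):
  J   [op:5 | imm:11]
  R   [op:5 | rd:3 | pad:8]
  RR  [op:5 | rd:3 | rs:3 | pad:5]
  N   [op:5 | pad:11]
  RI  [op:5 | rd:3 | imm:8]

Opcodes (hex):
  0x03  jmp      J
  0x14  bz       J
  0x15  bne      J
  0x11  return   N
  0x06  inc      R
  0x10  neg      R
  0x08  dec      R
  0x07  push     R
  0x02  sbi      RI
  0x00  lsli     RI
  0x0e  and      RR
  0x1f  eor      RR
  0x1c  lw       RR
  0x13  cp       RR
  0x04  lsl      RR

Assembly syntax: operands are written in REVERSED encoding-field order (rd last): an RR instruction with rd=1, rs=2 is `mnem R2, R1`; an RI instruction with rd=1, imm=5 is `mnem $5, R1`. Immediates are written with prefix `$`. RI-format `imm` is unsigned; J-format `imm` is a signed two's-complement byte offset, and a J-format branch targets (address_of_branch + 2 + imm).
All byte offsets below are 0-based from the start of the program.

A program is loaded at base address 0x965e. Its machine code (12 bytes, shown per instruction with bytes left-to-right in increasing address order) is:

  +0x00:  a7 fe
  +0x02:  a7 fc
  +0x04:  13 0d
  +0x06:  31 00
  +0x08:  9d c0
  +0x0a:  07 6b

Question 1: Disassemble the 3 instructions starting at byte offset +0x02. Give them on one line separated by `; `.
bz $-4; sbi $13, R3; inc R1

+0x02: a7 fc ⇒ word 0xa7fc (big)
  top 5b → 0x14 → bz [J]
  [10:0] imm=2044 (s11→-4) = $-4
+0x04: 13 0d ⇒ word 0x130d (big)
  top 5b → 0x2 → sbi [RI]
  [10:8] rd=3 = R3
  [7:0] imm=13 = $13
+0x06: 31 00 ⇒ word 0x3100 (big)
  top 5b → 0x6 → inc [R]
  [10:8] rd=1 = R1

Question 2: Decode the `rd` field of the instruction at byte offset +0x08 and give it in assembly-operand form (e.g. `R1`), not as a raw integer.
+0x08: 9d c0 ⇒ word 0x9dc0 (big)
  top 5b → 0x13 → cp [RR]
  rd@[10:8]=0x5 ⇒ R5
  rs@[7:5]=0x6 ⇒ R6

R5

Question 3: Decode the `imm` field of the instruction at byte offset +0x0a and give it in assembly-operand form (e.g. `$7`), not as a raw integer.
$107

[0a] 07 6b → 0x076b
  top 5b → 0x0 → lsli [RI]
  rd@[10:8]=0x7 ⇒ R7
  imm@[7:0]=0x6b ⇒ $107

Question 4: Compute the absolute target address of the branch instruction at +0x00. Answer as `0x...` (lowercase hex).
0x965e

@+00  big-endian(a7 fe) = 0xa7fe
  top 5b → 0x14 → bz [J]
  imm@[10:0]=0x7fe (s11→-2) ⇒ $-2
  target = base 0x965e + off 0x00 + 2 + imm -2 = 0x965e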